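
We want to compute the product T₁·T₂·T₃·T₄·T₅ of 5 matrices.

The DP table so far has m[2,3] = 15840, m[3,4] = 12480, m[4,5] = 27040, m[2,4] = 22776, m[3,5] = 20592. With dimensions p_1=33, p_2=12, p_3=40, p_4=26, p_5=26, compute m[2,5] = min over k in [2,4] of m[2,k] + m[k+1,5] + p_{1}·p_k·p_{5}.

m[2,5] = min over k∈[2,4] of m[2,k]+m[k+1,5]+p_{1}·p_k·p_{5}.
k=2: 0 + 20592 + 33·12·26 = 30888; k=3: 15840 + 27040 + 33·40·26 = 77200; k=4: 22776 + 0 + 33·26·26 = 45084.
Minimum: 30888 at k=2.

30888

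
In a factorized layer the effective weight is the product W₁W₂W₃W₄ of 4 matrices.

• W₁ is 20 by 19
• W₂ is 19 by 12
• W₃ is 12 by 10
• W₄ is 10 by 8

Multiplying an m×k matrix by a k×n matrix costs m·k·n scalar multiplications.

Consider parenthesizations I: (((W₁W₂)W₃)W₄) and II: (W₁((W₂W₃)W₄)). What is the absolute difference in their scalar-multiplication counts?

Order I = (((W₁W₂)W₃)W₄): (W₁W₂): 20×19 by 19×12 → 20×12, cost 20·19·12 = 4560; ((W₁W₂)W₃): 20×12 by 12×10 → 20×10, cost 20·12·10 = 2400; cumulative 6960; (((W₁W₂)W₃)W₄): 20×10 by 10×8 → 20×8, cost 20·10·8 = 1600; cumulative 8560. Total 8560.
Order II = (W₁((W₂W₃)W₄)): (W₂W₃): 19×12 by 12×10 → 19×10, cost 19·12·10 = 2280; ((W₂W₃)W₄): 19×10 by 10×8 → 19×8, cost 19·10·8 = 1520; cumulative 3800; (W₁((W₂W₃)W₄)): 20×19 by 19×8 → 20×8, cost 20·19·8 = 3040; cumulative 6840. Total 6840.
Difference: |8560 − 6840| = 1720.

1720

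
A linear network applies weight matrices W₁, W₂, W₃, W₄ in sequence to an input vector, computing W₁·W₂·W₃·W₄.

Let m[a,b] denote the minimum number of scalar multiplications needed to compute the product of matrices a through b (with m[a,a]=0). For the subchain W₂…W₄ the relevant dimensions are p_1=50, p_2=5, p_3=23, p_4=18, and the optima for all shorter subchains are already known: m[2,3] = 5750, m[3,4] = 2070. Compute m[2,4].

6570

m[2,4] = min over k∈[2,3] of m[2,k]+m[k+1,4]+p_{1}·p_k·p_{4}.
k=2: 0 + 2070 + 50·5·18 = 6570; k=3: 5750 + 0 + 50·23·18 = 26450.
Minimum: 6570 at k=2.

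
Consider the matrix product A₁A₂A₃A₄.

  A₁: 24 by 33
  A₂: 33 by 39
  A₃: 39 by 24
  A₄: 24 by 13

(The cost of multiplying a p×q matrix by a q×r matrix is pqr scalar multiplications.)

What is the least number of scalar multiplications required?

39195

Adjacent pairs: A₁A₂ = 24·33·39 = 30888; A₂A₃ = 33·39·24 = 30888; A₃A₄ = 39·24·13 = 12168.
Length 3: A₁..A₃: k=1: 0+30888+24·33·24=49896; k=2: 30888+0+24·39·24=53352 → min 49896 | A₂..A₄: k=2: 0+12168+33·39·13=28899; k=3: 30888+0+33·24·13=41184 → min 28899.
Length 4: A₁..A₄: k=1: 0+28899+24·33·13=39195; k=2: 30888+12168+24·39·13=55224; k=3: 49896+0+24·24·13=57384 → min 39195.
Optimal order: (A₁(A₂(A₃A₄))) with cost 39195.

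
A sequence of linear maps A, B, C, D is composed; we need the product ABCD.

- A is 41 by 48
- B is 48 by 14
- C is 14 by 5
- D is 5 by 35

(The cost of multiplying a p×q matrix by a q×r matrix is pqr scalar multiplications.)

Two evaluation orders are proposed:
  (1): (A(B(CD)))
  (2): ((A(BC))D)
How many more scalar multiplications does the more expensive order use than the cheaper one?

Order (1) = (A(B(CD))): (CD): 14×5 by 5×35 → 14×35, cost 14·5·35 = 2450; (B(CD)): 48×14 by 14×35 → 48×35, cost 48·14·35 = 23520; cumulative 25970; (A(B(CD))): 41×48 by 48×35 → 41×35, cost 41·48·35 = 68880; cumulative 94850. Total 94850.
Order (2) = ((A(BC))D): (BC): 48×14 by 14×5 → 48×5, cost 48·14·5 = 3360; (A(BC)): 41×48 by 48×5 → 41×5, cost 41·48·5 = 9840; cumulative 13200; ((A(BC))D): 41×5 by 5×35 → 41×35, cost 41·5·35 = 7175; cumulative 20375. Total 20375.
Difference: |94850 − 20375| = 74475.

74475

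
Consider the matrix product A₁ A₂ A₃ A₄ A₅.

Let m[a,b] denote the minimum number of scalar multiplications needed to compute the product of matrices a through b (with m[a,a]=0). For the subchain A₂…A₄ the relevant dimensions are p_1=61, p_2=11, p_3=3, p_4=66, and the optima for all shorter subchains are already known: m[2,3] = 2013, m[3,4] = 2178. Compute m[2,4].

m[2,4] = min over k∈[2,3] of m[2,k]+m[k+1,4]+p_{1}·p_k·p_{4}.
k=2: 0 + 2178 + 61·11·66 = 46464; k=3: 2013 + 0 + 61·3·66 = 14091.
Minimum: 14091 at k=3.

14091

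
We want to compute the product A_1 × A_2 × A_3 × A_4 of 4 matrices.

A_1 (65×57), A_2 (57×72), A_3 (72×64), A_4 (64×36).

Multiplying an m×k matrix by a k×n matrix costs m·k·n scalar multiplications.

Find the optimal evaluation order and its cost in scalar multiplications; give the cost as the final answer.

447012

Adjacent pairs: A_1A_2 = 65·57·72 = 266760; A_2A_3 = 57·72·64 = 262656; A_3A_4 = 72·64·36 = 165888.
Length 3: A_1..A_3: k=1: 0+262656+65·57·64=499776; k=2: 266760+0+65·72·64=566280 → min 499776 | A_2..A_4: k=2: 0+165888+57·72·36=313632; k=3: 262656+0+57·64·36=393984 → min 313632.
Length 4: A_1..A_4: k=1: 0+313632+65·57·36=447012; k=2: 266760+165888+65·72·36=601128; k=3: 499776+0+65·64·36=649536 → min 447012.
Optimal parenthesization: (A_1 × (A_2 × (A_3 × A_4))) with cost 447012.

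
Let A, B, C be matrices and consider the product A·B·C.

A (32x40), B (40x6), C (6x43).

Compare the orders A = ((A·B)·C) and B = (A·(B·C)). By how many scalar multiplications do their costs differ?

49424

Order A = ((A·B)·C): (A·B): 32×40 by 40×6 → 32×6, cost 32·40·6 = 7680; ((A·B)·C): 32×6 by 6×43 → 32×43, cost 32·6·43 = 8256; cumulative 15936. Total 15936.
Order B = (A·(B·C)): (B·C): 40×6 by 6×43 → 40×43, cost 40·6·43 = 10320; (A·(B·C)): 32×40 by 40×43 → 32×43, cost 32·40·43 = 55040; cumulative 65360. Total 65360.
Difference: |15936 − 65360| = 49424.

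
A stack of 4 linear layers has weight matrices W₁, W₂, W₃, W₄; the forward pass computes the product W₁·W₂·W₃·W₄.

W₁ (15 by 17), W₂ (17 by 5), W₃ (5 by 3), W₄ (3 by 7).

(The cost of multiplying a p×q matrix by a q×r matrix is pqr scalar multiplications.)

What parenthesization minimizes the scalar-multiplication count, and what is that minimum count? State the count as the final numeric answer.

Adjacent pairs: W₁W₂ = 15·17·5 = 1275; W₂W₃ = 17·5·3 = 255; W₃W₄ = 5·3·7 = 105.
Length 3: W₁..W₃: k=1: 0+255+15·17·3=1020; k=2: 1275+0+15·5·3=1500 → min 1020 | W₂..W₄: k=2: 0+105+17·5·7=700; k=3: 255+0+17·3·7=612 → min 612.
Length 4: W₁..W₄: k=1: 0+612+15·17·7=2397; k=2: 1275+105+15·5·7=1905; k=3: 1020+0+15·3·7=1335 → min 1335.
Optimal parenthesization: ((W₁·(W₂·W₃))·W₄) with cost 1335.

1335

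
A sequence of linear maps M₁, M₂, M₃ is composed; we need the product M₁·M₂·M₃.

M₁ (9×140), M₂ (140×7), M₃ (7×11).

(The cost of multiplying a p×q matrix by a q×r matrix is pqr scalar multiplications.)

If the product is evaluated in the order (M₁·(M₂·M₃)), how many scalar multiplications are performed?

24640

(M₂·M₃): 140×7 by 7×11 → 140×11, cost 140·7·11 = 10780
(M₁·(M₂·M₃)): 9×140 by 140×11 → 9×11, cost 9·140·11 = 13860; cumulative 24640
Total: 24640 scalar multiplications.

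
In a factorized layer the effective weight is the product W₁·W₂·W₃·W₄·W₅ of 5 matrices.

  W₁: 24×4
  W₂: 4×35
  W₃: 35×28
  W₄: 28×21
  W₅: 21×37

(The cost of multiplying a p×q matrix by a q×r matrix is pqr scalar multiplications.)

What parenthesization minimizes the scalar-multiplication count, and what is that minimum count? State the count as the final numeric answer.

Adjacent pairs: W₁W₂ = 24·4·35 = 3360; W₂W₃ = 4·35·28 = 3920; W₃W₄ = 35·28·21 = 20580; W₄W₅ = 28·21·37 = 21756.
Length 3: W₁..W₃: k=1: 0+3920+24·4·28=6608; k=2: 3360+0+24·35·28=26880 → min 6608 | W₂..W₄: k=2: 0+20580+4·35·21=23520; k=3: 3920+0+4·28·21=6272 → min 6272 | W₃..W₅: k=3: 0+21756+35·28·37=58016; k=4: 20580+0+35·21·37=47775 → min 47775.
Length 4: W₁..W₄: k=1: 0+6272+24·4·21=8288; k=2: 3360+20580+24·35·21=41580; k=3: 6608+0+24·28·21=20720 → min 8288 | W₂..W₅: k=2: 0+47775+4·35·37=52955; k=3: 3920+21756+4·28·37=29820; k=4: 6272+0+4·21·37=9380 → min 9380.
Length 5: W₁..W₅: k=1: 0+9380+24·4·37=12932; k=2: 3360+47775+24·35·37=82215; k=3: 6608+21756+24·28·37=53228; k=4: 8288+0+24·21·37=26936 → min 12932.
Optimal parenthesization: (W₁·(((W₂·W₃)·W₄)·W₅)) with cost 12932.

12932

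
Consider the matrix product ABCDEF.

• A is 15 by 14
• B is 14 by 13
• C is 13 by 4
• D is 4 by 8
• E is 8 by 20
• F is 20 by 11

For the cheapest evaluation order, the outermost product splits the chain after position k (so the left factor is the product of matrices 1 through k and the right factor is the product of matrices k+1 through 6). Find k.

Adjacent pairs: AB = 15·14·13 = 2730; BC = 14·13·4 = 728; CD = 13·4·8 = 416; DE = 4·8·20 = 640; EF = 8·20·11 = 1760.
Length 3: A..C: k=1: 0+728+15·14·4=1568; k=2: 2730+0+15·13·4=3510 → min 1568 | B..D: k=2: 0+416+14·13·8=1872; k=3: 728+0+14·4·8=1176 → min 1176 | C..E: k=3: 0+640+13·4·20=1680; k=4: 416+0+13·8·20=2496 → min 1680 | D..F: k=4: 0+1760+4·8·11=2112; k=5: 640+0+4·20·11=1520 → min 1520.
Length 4: A..D: k=1: 0+1176+15·14·8=2856; k=2: 2730+416+15·13·8=4706; k=3: 1568+0+15·4·8=2048 → min 2048 | B..E: k=2: 0+1680+14·13·20=5320; k=3: 728+640+14·4·20=2488; k=4: 1176+0+14·8·20=3416 → min 2488 | C..F: k=3: 0+1520+13·4·11=2092; k=4: 416+1760+13·8·11=3320; k=5: 1680+0+13·20·11=4540 → min 2092.
Length 5: A..E: k=1: 0+2488+15·14·20=6688; k=2: 2730+1680+15·13·20=8310; k=3: 1568+640+15·4·20=3408; k=4: 2048+0+15·8·20=4448 → min 3408 | B..F: k=2: 0+2092+14·13·11=4094; k=3: 728+1520+14·4·11=2864; k=4: 1176+1760+14·8·11=4168; k=5: 2488+0+14·20·11=5568 → min 2864.
Top-level splits: k=1: (A..A)·(B..F) → 0+2864+15·14·11 = 5174; k=2: (A..B)·(C..F) → 2730+2092+15·13·11 = 6967; k=3: (A..C)·(D..F) → 1568+1520+15·4·11 = 3748; k=4: (A..D)·(E..F) → 2048+1760+15·8·11 = 5128; k=5: (A..E)·(F..F) → 3408+0+15·20·11 = 6708.
Best split is after C, i.e. k = 3.

3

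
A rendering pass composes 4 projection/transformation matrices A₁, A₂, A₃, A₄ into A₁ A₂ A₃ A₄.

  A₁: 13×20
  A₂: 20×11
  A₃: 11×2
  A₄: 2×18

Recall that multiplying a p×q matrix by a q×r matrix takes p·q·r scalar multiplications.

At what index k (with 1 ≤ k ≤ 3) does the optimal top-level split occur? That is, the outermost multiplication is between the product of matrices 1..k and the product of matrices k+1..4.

3

Adjacent pairs: A₁A₂ = 13·20·11 = 2860; A₂A₃ = 20·11·2 = 440; A₃A₄ = 11·2·18 = 396.
Length 3: A₁..A₃: k=1: 0+440+13·20·2=960; k=2: 2860+0+13·11·2=3146 → min 960 | A₂..A₄: k=2: 0+396+20·11·18=4356; k=3: 440+0+20·2·18=1160 → min 1160.
Top-level splits: k=1: (A₁..A₁)·(A₂..A₄) → 0+1160+13·20·18 = 5840; k=2: (A₁..A₂)·(A₃..A₄) → 2860+396+13·11·18 = 5830; k=3: (A₁..A₃)·(A₄..A₄) → 960+0+13·2·18 = 1428.
Best split is after A₃, i.e. k = 3.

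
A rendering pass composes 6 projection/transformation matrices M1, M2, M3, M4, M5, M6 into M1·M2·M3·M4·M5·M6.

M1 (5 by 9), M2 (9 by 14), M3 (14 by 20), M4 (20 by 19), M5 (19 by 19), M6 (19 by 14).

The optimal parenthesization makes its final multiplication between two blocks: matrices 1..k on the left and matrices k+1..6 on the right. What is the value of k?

5

Adjacent pairs: M1M2 = 5·9·14 = 630; M2M3 = 9·14·20 = 2520; M3M4 = 14·20·19 = 5320; M4M5 = 20·19·19 = 7220; M5M6 = 19·19·14 = 5054.
Length 3: M1..M3: k=1: 0+2520+5·9·20=3420; k=2: 630+0+5·14·20=2030 → min 2030 | M2..M4: k=2: 0+5320+9·14·19=7714; k=3: 2520+0+9·20·19=5940 → min 5940 | M3..M5: k=3: 0+7220+14·20·19=12540; k=4: 5320+0+14·19·19=10374 → min 10374 | M4..M6: k=4: 0+5054+20·19·14=10374; k=5: 7220+0+20·19·14=12540 → min 10374.
Length 4: M1..M4: k=1: 0+5940+5·9·19=6795; k=2: 630+5320+5·14·19=7280; k=3: 2030+0+5·20·19=3930 → min 3930 | M2..M5: k=2: 0+10374+9·14·19=12768; k=3: 2520+7220+9·20·19=13160; k=4: 5940+0+9·19·19=9189 → min 9189 | M3..M6: k=3: 0+10374+14·20·14=14294; k=4: 5320+5054+14·19·14=14098; k=5: 10374+0+14·19·14=14098 → min 14098.
Length 5: M1..M5: k=1: 0+9189+5·9·19=10044; k=2: 630+10374+5·14·19=12334; k=3: 2030+7220+5·20·19=11150; k=4: 3930+0+5·19·19=5735 → min 5735 | M2..M6: k=2: 0+14098+9·14·14=15862; k=3: 2520+10374+9·20·14=15414; k=4: 5940+5054+9·19·14=13388; k=5: 9189+0+9·19·14=11583 → min 11583.
Top-level splits: k=1: (M1..M1)·(M2..M6) → 0+11583+5·9·14 = 12213; k=2: (M1..M2)·(M3..M6) → 630+14098+5·14·14 = 15708; k=3: (M1..M3)·(M4..M6) → 2030+10374+5·20·14 = 13804; k=4: (M1..M4)·(M5..M6) → 3930+5054+5·19·14 = 10314; k=5: (M1..M5)·(M6..M6) → 5735+0+5·19·14 = 7065.
Best split is after M5, i.e. k = 5.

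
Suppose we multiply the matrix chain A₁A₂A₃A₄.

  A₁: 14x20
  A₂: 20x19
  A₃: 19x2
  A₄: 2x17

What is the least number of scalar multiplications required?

Adjacent pairs: A₁A₂ = 14·20·19 = 5320; A₂A₃ = 20·19·2 = 760; A₃A₄ = 19·2·17 = 646.
Length 3: A₁..A₃: k=1: 0+760+14·20·2=1320; k=2: 5320+0+14·19·2=5852 → min 1320 | A₂..A₄: k=2: 0+646+20·19·17=7106; k=3: 760+0+20·2·17=1440 → min 1440.
Length 4: A₁..A₄: k=1: 0+1440+14·20·17=6200; k=2: 5320+646+14·19·17=10488; k=3: 1320+0+14·2·17=1796 → min 1796.
Optimal order: ((A₁(A₂A₃))A₄) with cost 1796.

1796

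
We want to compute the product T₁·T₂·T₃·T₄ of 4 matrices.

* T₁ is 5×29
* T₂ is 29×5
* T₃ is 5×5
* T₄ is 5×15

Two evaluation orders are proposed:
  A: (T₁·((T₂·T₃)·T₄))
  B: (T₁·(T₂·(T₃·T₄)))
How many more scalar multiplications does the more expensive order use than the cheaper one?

350

Order A = (T₁·((T₂·T₃)·T₄)): (T₂·T₃): 29×5 by 5×5 → 29×5, cost 29·5·5 = 725; ((T₂·T₃)·T₄): 29×5 by 5×15 → 29×15, cost 29·5·15 = 2175; cumulative 2900; (T₁·((T₂·T₃)·T₄)): 5×29 by 29×15 → 5×15, cost 5·29·15 = 2175; cumulative 5075. Total 5075.
Order B = (T₁·(T₂·(T₃·T₄))): (T₃·T₄): 5×5 by 5×15 → 5×15, cost 5·5·15 = 375; (T₂·(T₃·T₄)): 29×5 by 5×15 → 29×15, cost 29·5·15 = 2175; cumulative 2550; (T₁·(T₂·(T₃·T₄))): 5×29 by 29×15 → 5×15, cost 5·29·15 = 2175; cumulative 4725. Total 4725.
Difference: |5075 − 4725| = 350.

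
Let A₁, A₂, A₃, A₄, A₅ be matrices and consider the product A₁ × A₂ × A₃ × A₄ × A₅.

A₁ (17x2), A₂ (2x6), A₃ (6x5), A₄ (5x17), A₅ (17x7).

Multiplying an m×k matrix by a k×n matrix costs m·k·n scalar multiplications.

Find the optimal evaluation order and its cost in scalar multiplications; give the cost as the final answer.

706

Adjacent pairs: A₁A₂ = 17·2·6 = 204; A₂A₃ = 2·6·5 = 60; A₃A₄ = 6·5·17 = 510; A₄A₅ = 5·17·7 = 595.
Length 3: A₁..A₃: k=1: 0+60+17·2·5=230; k=2: 204+0+17·6·5=714 → min 230 | A₂..A₄: k=2: 0+510+2·6·17=714; k=3: 60+0+2·5·17=230 → min 230 | A₃..A₅: k=3: 0+595+6·5·7=805; k=4: 510+0+6·17·7=1224 → min 805.
Length 4: A₁..A₄: k=1: 0+230+17·2·17=808; k=2: 204+510+17·6·17=2448; k=3: 230+0+17·5·17=1675 → min 808 | A₂..A₅: k=2: 0+805+2·6·7=889; k=3: 60+595+2·5·7=725; k=4: 230+0+2·17·7=468 → min 468.
Length 5: A₁..A₅: k=1: 0+468+17·2·7=706; k=2: 204+805+17·6·7=1723; k=3: 230+595+17·5·7=1420; k=4: 808+0+17·17·7=2831 → min 706.
Optimal parenthesization: (A₁ × (((A₂ × A₃) × A₄) × A₅)) with cost 706.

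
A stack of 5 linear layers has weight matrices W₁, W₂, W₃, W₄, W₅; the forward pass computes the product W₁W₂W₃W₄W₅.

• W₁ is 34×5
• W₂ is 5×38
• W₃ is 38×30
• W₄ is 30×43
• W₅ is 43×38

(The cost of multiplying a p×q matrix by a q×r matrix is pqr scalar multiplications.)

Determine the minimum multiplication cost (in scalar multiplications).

26780

Adjacent pairs: W₁W₂ = 34·5·38 = 6460; W₂W₃ = 5·38·30 = 5700; W₃W₄ = 38·30·43 = 49020; W₄W₅ = 30·43·38 = 49020.
Length 3: W₁..W₃: k=1: 0+5700+34·5·30=10800; k=2: 6460+0+34·38·30=45220 → min 10800 | W₂..W₄: k=2: 0+49020+5·38·43=57190; k=3: 5700+0+5·30·43=12150 → min 12150 | W₃..W₅: k=3: 0+49020+38·30·38=92340; k=4: 49020+0+38·43·38=111112 → min 92340.
Length 4: W₁..W₄: k=1: 0+12150+34·5·43=19460; k=2: 6460+49020+34·38·43=111036; k=3: 10800+0+34·30·43=54660 → min 19460 | W₂..W₅: k=2: 0+92340+5·38·38=99560; k=3: 5700+49020+5·30·38=60420; k=4: 12150+0+5·43·38=20320 → min 20320.
Length 5: W₁..W₅: k=1: 0+20320+34·5·38=26780; k=2: 6460+92340+34·38·38=147896; k=3: 10800+49020+34·30·38=98580; k=4: 19460+0+34·43·38=75016 → min 26780.
Optimal order: (W₁(((W₂W₃)W₄)W₅)) with cost 26780.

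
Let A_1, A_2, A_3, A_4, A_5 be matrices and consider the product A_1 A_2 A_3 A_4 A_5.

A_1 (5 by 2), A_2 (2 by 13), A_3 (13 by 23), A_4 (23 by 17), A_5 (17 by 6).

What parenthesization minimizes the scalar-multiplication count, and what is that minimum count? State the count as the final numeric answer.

Adjacent pairs: A_1A_2 = 5·2·13 = 130; A_2A_3 = 2·13·23 = 598; A_3A_4 = 13·23·17 = 5083; A_4A_5 = 23·17·6 = 2346.
Length 3: A_1..A_3: k=1: 0+598+5·2·23=828; k=2: 130+0+5·13·23=1625 → min 828 | A_2..A_4: k=2: 0+5083+2·13·17=5525; k=3: 598+0+2·23·17=1380 → min 1380 | A_3..A_5: k=3: 0+2346+13·23·6=4140; k=4: 5083+0+13·17·6=6409 → min 4140.
Length 4: A_1..A_4: k=1: 0+1380+5·2·17=1550; k=2: 130+5083+5·13·17=6318; k=3: 828+0+5·23·17=2783 → min 1550 | A_2..A_5: k=2: 0+4140+2·13·6=4296; k=3: 598+2346+2·23·6=3220; k=4: 1380+0+2·17·6=1584 → min 1584.
Length 5: A_1..A_5: k=1: 0+1584+5·2·6=1644; k=2: 130+4140+5·13·6=4660; k=3: 828+2346+5·23·6=3864; k=4: 1550+0+5·17·6=2060 → min 1644.
Optimal parenthesization: (A_1 (((A_2 A_3) A_4) A_5)) with cost 1644.

1644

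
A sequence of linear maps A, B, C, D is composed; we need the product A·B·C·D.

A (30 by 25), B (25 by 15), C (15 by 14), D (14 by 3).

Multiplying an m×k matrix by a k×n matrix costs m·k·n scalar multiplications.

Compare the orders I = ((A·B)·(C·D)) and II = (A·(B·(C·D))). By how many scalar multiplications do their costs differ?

Order I = ((A·B)·(C·D)): (A·B): 30×25 by 25×15 → 30×15, cost 30·25·15 = 11250; (C·D): 15×14 by 14×3 → 15×3, cost 15·14·3 = 630; ((A·B)·(C·D)): 30×15 by 15×3 → 30×3, cost 30·15·3 = 1350; cumulative 13230. Total 13230.
Order II = (A·(B·(C·D))): (C·D): 15×14 by 14×3 → 15×3, cost 15·14·3 = 630; (B·(C·D)): 25×15 by 15×3 → 25×3, cost 25·15·3 = 1125; cumulative 1755; (A·(B·(C·D))): 30×25 by 25×3 → 30×3, cost 30·25·3 = 2250; cumulative 4005. Total 4005.
Difference: |13230 − 4005| = 9225.

9225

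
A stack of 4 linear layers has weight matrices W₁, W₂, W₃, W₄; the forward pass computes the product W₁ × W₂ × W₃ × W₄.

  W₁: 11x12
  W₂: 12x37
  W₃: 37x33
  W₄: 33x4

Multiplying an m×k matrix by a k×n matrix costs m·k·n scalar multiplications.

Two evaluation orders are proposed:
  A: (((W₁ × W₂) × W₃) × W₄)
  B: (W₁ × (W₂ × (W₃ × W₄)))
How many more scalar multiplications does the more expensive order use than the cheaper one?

12579

Order A = (((W₁ × W₂) × W₃) × W₄): (W₁ × W₂): 11×12 by 12×37 → 11×37, cost 11·12·37 = 4884; ((W₁ × W₂) × W₃): 11×37 by 37×33 → 11×33, cost 11·37·33 = 13431; cumulative 18315; (((W₁ × W₂) × W₃) × W₄): 11×33 by 33×4 → 11×4, cost 11·33·4 = 1452; cumulative 19767. Total 19767.
Order B = (W₁ × (W₂ × (W₃ × W₄))): (W₃ × W₄): 37×33 by 33×4 → 37×4, cost 37·33·4 = 4884; (W₂ × (W₃ × W₄)): 12×37 by 37×4 → 12×4, cost 12·37·4 = 1776; cumulative 6660; (W₁ × (W₂ × (W₃ × W₄))): 11×12 by 12×4 → 11×4, cost 11·12·4 = 528; cumulative 7188. Total 7188.
Difference: |19767 − 7188| = 12579.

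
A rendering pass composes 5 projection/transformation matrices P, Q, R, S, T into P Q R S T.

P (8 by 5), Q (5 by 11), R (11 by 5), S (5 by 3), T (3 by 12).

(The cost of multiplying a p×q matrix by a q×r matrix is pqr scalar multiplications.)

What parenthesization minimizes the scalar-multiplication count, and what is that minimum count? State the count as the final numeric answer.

Adjacent pairs: PQ = 8·5·11 = 440; QR = 5·11·5 = 275; RS = 11·5·3 = 165; ST = 5·3·12 = 180.
Length 3: P..R: k=1: 0+275+8·5·5=475; k=2: 440+0+8·11·5=880 → min 475 | Q..S: k=2: 0+165+5·11·3=330; k=3: 275+0+5·5·3=350 → min 330 | R..T: k=3: 0+180+11·5·12=840; k=4: 165+0+11·3·12=561 → min 561.
Length 4: P..S: k=1: 0+330+8·5·3=450; k=2: 440+165+8·11·3=869; k=3: 475+0+8·5·3=595 → min 450 | Q..T: k=2: 0+561+5·11·12=1221; k=3: 275+180+5·5·12=755; k=4: 330+0+5·3·12=510 → min 510.
Length 5: P..T: k=1: 0+510+8·5·12=990; k=2: 440+561+8·11·12=2057; k=3: 475+180+8·5·12=1135; k=4: 450+0+8·3·12=738 → min 738.
Optimal parenthesization: ((P (Q (R S))) T) with cost 738.

738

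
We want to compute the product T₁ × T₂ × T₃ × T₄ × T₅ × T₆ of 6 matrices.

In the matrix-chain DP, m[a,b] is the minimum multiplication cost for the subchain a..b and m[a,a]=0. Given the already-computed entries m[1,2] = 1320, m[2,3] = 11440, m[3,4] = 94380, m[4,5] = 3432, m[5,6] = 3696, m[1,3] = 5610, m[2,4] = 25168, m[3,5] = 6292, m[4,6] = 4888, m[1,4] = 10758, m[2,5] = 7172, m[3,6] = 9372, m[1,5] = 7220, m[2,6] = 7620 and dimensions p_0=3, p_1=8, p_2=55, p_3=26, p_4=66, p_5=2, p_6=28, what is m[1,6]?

m[1,6] = min over k∈[1,5] of m[1,k]+m[k+1,6]+p_{0}·p_k·p_{6}.
k=1: 0 + 7620 + 3·8·28 = 8292; k=2: 1320 + 9372 + 3·55·28 = 15312; k=3: 5610 + 4888 + 3·26·28 = 12682; k=4: 10758 + 3696 + 3·66·28 = 19998; k=5: 7220 + 0 + 3·2·28 = 7388.
Minimum: 7388 at k=5.

7388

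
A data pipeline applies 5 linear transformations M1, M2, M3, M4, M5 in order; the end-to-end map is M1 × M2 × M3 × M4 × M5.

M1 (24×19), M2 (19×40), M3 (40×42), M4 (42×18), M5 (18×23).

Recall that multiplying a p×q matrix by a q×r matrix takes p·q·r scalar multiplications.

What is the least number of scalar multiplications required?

Adjacent pairs: M1M2 = 24·19·40 = 18240; M2M3 = 19·40·42 = 31920; M3M4 = 40·42·18 = 30240; M4M5 = 42·18·23 = 17388.
Length 3: M1..M3: k=1: 0+31920+24·19·42=51072; k=2: 18240+0+24·40·42=58560 → min 51072 | M2..M4: k=2: 0+30240+19·40·18=43920; k=3: 31920+0+19·42·18=46284 → min 43920 | M3..M5: k=3: 0+17388+40·42·23=56028; k=4: 30240+0+40·18·23=46800 → min 46800.
Length 4: M1..M4: k=1: 0+43920+24·19·18=52128; k=2: 18240+30240+24·40·18=65760; k=3: 51072+0+24·42·18=69216 → min 52128 | M2..M5: k=2: 0+46800+19·40·23=64280; k=3: 31920+17388+19·42·23=67662; k=4: 43920+0+19·18·23=51786 → min 51786.
Length 5: M1..M5: k=1: 0+51786+24·19·23=62274; k=2: 18240+46800+24·40·23=87120; k=3: 51072+17388+24·42·23=91644; k=4: 52128+0+24·18·23=62064 → min 62064.
Optimal order: ((M1 × (M2 × (M3 × M4))) × M5) with cost 62064.

62064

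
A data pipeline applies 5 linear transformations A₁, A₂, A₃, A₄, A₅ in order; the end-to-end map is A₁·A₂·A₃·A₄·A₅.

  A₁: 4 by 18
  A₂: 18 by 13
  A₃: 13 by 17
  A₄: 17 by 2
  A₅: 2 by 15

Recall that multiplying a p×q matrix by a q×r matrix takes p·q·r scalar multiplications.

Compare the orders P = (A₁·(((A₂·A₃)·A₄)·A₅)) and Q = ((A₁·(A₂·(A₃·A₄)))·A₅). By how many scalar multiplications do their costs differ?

Order P = (A₁·(((A₂·A₃)·A₄)·A₅)): (A₂·A₃): 18×13 by 13×17 → 18×17, cost 18·13·17 = 3978; ((A₂·A₃)·A₄): 18×17 by 17×2 → 18×2, cost 18·17·2 = 612; cumulative 4590; (((A₂·A₃)·A₄)·A₅): 18×2 by 2×15 → 18×15, cost 18·2·15 = 540; cumulative 5130; (A₁·(((A₂·A₃)·A₄)·A₅)): 4×18 by 18×15 → 4×15, cost 4·18·15 = 1080; cumulative 6210. Total 6210.
Order Q = ((A₁·(A₂·(A₃·A₄)))·A₅): (A₃·A₄): 13×17 by 17×2 → 13×2, cost 13·17·2 = 442; (A₂·(A₃·A₄)): 18×13 by 13×2 → 18×2, cost 18·13·2 = 468; cumulative 910; (A₁·(A₂·(A₃·A₄))): 4×18 by 18×2 → 4×2, cost 4·18·2 = 144; cumulative 1054; ((A₁·(A₂·(A₃·A₄)))·A₅): 4×2 by 2×15 → 4×15, cost 4·2·15 = 120; cumulative 1174. Total 1174.
Difference: |6210 − 1174| = 5036.

5036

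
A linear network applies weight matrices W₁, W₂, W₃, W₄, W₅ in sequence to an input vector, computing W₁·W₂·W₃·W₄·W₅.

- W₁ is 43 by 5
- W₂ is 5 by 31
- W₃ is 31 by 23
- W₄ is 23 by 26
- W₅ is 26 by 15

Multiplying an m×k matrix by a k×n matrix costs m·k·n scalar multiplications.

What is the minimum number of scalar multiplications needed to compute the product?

11730

Adjacent pairs: W₁W₂ = 43·5·31 = 6665; W₂W₃ = 5·31·23 = 3565; W₃W₄ = 31·23·26 = 18538; W₄W₅ = 23·26·15 = 8970.
Length 3: W₁..W₃: k=1: 0+3565+43·5·23=8510; k=2: 6665+0+43·31·23=37324 → min 8510 | W₂..W₄: k=2: 0+18538+5·31·26=22568; k=3: 3565+0+5·23·26=6555 → min 6555 | W₃..W₅: k=3: 0+8970+31·23·15=19665; k=4: 18538+0+31·26·15=30628 → min 19665.
Length 4: W₁..W₄: k=1: 0+6555+43·5·26=12145; k=2: 6665+18538+43·31·26=59861; k=3: 8510+0+43·23·26=34224 → min 12145 | W₂..W₅: k=2: 0+19665+5·31·15=21990; k=3: 3565+8970+5·23·15=14260; k=4: 6555+0+5·26·15=8505 → min 8505.
Length 5: W₁..W₅: k=1: 0+8505+43·5·15=11730; k=2: 6665+19665+43·31·15=46325; k=3: 8510+8970+43·23·15=32315; k=4: 12145+0+43·26·15=28915 → min 11730.
Optimal order: (W₁·(((W₂·W₃)·W₄)·W₅)) with cost 11730.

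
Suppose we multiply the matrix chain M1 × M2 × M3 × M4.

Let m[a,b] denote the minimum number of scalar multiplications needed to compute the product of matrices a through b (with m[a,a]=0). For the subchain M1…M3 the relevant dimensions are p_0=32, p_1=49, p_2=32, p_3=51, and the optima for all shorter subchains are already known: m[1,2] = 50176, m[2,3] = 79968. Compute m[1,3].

m[1,3] = min over k∈[1,2] of m[1,k]+m[k+1,3]+p_{0}·p_k·p_{3}.
k=1: 0 + 79968 + 32·49·51 = 159936; k=2: 50176 + 0 + 32·32·51 = 102400.
Minimum: 102400 at k=2.

102400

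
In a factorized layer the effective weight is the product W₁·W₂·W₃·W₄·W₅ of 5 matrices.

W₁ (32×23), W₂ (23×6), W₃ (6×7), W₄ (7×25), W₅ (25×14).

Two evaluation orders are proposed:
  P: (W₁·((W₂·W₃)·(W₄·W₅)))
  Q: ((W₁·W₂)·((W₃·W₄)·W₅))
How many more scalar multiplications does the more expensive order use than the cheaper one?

Order P = (W₁·((W₂·W₃)·(W₄·W₅))): (W₂·W₃): 23×6 by 6×7 → 23×7, cost 23·6·7 = 966; (W₄·W₅): 7×25 by 25×14 → 7×14, cost 7·25·14 = 2450; ((W₂·W₃)·(W₄·W₅)): 23×7 by 7×14 → 23×14, cost 23·7·14 = 2254; cumulative 5670; (W₁·((W₂·W₃)·(W₄·W₅))): 32×23 by 23×14 → 32×14, cost 32·23·14 = 10304; cumulative 15974. Total 15974.
Order Q = ((W₁·W₂)·((W₃·W₄)·W₅)): (W₁·W₂): 32×23 by 23×6 → 32×6, cost 32·23·6 = 4416; (W₃·W₄): 6×7 by 7×25 → 6×25, cost 6·7·25 = 1050; ((W₃·W₄)·W₅): 6×25 by 25×14 → 6×14, cost 6·25·14 = 2100; cumulative 3150; ((W₁·W₂)·((W₃·W₄)·W₅)): 32×6 by 6×14 → 32×14, cost 32·6·14 = 2688; cumulative 10254. Total 10254.
Difference: |15974 − 10254| = 5720.

5720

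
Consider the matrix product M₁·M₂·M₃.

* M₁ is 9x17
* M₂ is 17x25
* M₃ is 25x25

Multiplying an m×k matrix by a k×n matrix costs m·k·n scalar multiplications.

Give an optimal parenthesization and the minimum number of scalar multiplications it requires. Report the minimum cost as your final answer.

(M₁·(M₂·M₃)): cost 14450.
((M₁·M₂)·M₃): cost 9450.
Optimal: ((M₁·M₂)·M₃) with cost 9450.

9450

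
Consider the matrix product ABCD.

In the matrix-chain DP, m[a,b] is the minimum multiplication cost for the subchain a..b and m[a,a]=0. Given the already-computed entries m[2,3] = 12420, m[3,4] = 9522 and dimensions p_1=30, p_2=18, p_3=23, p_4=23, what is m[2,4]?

21942

m[2,4] = min over k∈[2,3] of m[2,k]+m[k+1,4]+p_{1}·p_k·p_{4}.
k=2: 0 + 9522 + 30·18·23 = 21942; k=3: 12420 + 0 + 30·23·23 = 28290.
Minimum: 21942 at k=2.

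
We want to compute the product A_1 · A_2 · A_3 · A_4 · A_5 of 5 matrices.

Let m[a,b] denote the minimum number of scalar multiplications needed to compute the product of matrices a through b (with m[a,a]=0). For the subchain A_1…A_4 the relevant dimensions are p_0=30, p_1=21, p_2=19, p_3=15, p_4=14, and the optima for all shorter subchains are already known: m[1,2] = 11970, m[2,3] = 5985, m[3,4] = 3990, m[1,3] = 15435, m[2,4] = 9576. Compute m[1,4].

18396

m[1,4] = min over k∈[1,3] of m[1,k]+m[k+1,4]+p_{0}·p_k·p_{4}.
k=1: 0 + 9576 + 30·21·14 = 18396; k=2: 11970 + 3990 + 30·19·14 = 23940; k=3: 15435 + 0 + 30·15·14 = 21735.
Minimum: 18396 at k=1.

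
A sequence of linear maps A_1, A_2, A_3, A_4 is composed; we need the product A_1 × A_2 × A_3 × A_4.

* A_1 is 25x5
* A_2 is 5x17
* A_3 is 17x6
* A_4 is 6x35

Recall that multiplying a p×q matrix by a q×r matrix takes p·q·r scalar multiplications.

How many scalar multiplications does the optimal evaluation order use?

Adjacent pairs: A_1A_2 = 25·5·17 = 2125; A_2A_3 = 5·17·6 = 510; A_3A_4 = 17·6·35 = 3570.
Length 3: A_1..A_3: k=1: 0+510+25·5·6=1260; k=2: 2125+0+25·17·6=4675 → min 1260 | A_2..A_4: k=2: 0+3570+5·17·35=6545; k=3: 510+0+5·6·35=1560 → min 1560.
Length 4: A_1..A_4: k=1: 0+1560+25·5·35=5935; k=2: 2125+3570+25·17·35=20570; k=3: 1260+0+25·6·35=6510 → min 5935.
Optimal order: (A_1 × ((A_2 × A_3) × A_4)) with cost 5935.

5935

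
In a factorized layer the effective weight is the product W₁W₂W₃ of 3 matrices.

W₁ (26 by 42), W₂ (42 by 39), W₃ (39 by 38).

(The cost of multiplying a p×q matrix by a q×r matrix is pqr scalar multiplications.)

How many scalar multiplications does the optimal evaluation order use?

Order (W₁(W₂W₃)): (W₂W₃): 42×39 by 39×38 → 42×38, cost 42·39·38 = 62244; (W₁(W₂W₃)): 26×42 by 42×38 → 26×38, cost 26·42·38 = 41496; cumulative 103740. Total 103740.
Order ((W₁W₂)W₃): (W₁W₂): 26×42 by 42×39 → 26×39, cost 26·42·39 = 42588; ((W₁W₂)W₃): 26×39 by 39×38 → 26×38, cost 26·39·38 = 38532; cumulative 81120. Total 81120.
Minimum: 81120.

81120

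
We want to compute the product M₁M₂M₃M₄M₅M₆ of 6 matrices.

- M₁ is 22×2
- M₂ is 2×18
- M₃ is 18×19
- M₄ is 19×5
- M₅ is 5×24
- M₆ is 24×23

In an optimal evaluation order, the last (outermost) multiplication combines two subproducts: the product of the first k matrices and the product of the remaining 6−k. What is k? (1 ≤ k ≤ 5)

1

Adjacent pairs: M₁M₂ = 22·2·18 = 792; M₂M₃ = 2·18·19 = 684; M₃M₄ = 18·19·5 = 1710; M₄M₅ = 19·5·24 = 2280; M₅M₆ = 5·24·23 = 2760.
Length 3: M₁..M₃: k=1: 0+684+22·2·19=1520; k=2: 792+0+22·18·19=8316 → min 1520 | M₂..M₄: k=2: 0+1710+2·18·5=1890; k=3: 684+0+2·19·5=874 → min 874 | M₃..M₅: k=3: 0+2280+18·19·24=10488; k=4: 1710+0+18·5·24=3870 → min 3870 | M₄..M₆: k=4: 0+2760+19·5·23=4945; k=5: 2280+0+19·24·23=12768 → min 4945.
Length 4: M₁..M₄: k=1: 0+874+22·2·5=1094; k=2: 792+1710+22·18·5=4482; k=3: 1520+0+22·19·5=3610 → min 1094 | M₂..M₅: k=2: 0+3870+2·18·24=4734; k=3: 684+2280+2·19·24=3876; k=4: 874+0+2·5·24=1114 → min 1114 | M₃..M₆: k=3: 0+4945+18·19·23=12811; k=4: 1710+2760+18·5·23=6540; k=5: 3870+0+18·24·23=13806 → min 6540.
Length 5: M₁..M₅: k=1: 0+1114+22·2·24=2170; k=2: 792+3870+22·18·24=14166; k=3: 1520+2280+22·19·24=13832; k=4: 1094+0+22·5·24=3734 → min 2170 | M₂..M₆: k=2: 0+6540+2·18·23=7368; k=3: 684+4945+2·19·23=6503; k=4: 874+2760+2·5·23=3864; k=5: 1114+0+2·24·23=2218 → min 2218.
Top-level splits: k=1: (M₁..M₁)·(M₂..M₆) → 0+2218+22·2·23 = 3230; k=2: (M₁..M₂)·(M₃..M₆) → 792+6540+22·18·23 = 16440; k=3: (M₁..M₃)·(M₄..M₆) → 1520+4945+22·19·23 = 16079; k=4: (M₁..M₄)·(M₅..M₆) → 1094+2760+22·5·23 = 6384; k=5: (M₁..M₅)·(M₆..M₆) → 2170+0+22·24·23 = 14314.
Best split is after M₁, i.e. k = 1.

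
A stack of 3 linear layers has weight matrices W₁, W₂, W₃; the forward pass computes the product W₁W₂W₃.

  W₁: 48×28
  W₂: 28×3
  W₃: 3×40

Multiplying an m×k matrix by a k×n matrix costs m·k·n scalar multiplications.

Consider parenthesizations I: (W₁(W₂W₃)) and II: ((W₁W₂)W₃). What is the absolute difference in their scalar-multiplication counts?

Order I = (W₁(W₂W₃)): (W₂W₃): 28×3 by 3×40 → 28×40, cost 28·3·40 = 3360; (W₁(W₂W₃)): 48×28 by 28×40 → 48×40, cost 48·28·40 = 53760; cumulative 57120. Total 57120.
Order II = ((W₁W₂)W₃): (W₁W₂): 48×28 by 28×3 → 48×3, cost 48·28·3 = 4032; ((W₁W₂)W₃): 48×3 by 3×40 → 48×40, cost 48·3·40 = 5760; cumulative 9792. Total 9792.
Difference: |57120 − 9792| = 47328.

47328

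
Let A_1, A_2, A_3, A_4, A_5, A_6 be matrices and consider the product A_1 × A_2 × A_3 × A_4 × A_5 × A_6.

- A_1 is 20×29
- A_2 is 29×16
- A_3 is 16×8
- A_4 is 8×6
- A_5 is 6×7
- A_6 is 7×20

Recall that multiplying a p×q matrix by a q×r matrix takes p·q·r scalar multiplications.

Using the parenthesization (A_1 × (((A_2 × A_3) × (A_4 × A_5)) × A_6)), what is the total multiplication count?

21332

(A_2 × A_3): 29×16 by 16×8 → 29×8, cost 29·16·8 = 3712
(A_4 × A_5): 8×6 by 6×7 → 8×7, cost 8·6·7 = 336
((A_2 × A_3) × (A_4 × A_5)): 29×8 by 8×7 → 29×7, cost 29·8·7 = 1624; cumulative 5672
(((A_2 × A_3) × (A_4 × A_5)) × A_6): 29×7 by 7×20 → 29×20, cost 29·7·20 = 4060; cumulative 9732
(A_1 × (((A_2 × A_3) × (A_4 × A_5)) × A_6)): 20×29 by 29×20 → 20×20, cost 20·29·20 = 11600; cumulative 21332
Total: 21332 scalar multiplications.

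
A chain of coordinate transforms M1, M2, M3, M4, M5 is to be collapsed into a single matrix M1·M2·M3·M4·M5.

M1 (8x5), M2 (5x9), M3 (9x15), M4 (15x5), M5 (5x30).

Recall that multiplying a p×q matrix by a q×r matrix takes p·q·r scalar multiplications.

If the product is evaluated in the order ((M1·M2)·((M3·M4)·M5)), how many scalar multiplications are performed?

(M1·M2): 8×5 by 5×9 → 8×9, cost 8·5·9 = 360
(M3·M4): 9×15 by 15×5 → 9×5, cost 9·15·5 = 675
((M3·M4)·M5): 9×5 by 5×30 → 9×30, cost 9·5·30 = 1350; cumulative 2025
((M1·M2)·((M3·M4)·M5)): 8×9 by 9×30 → 8×30, cost 8·9·30 = 2160; cumulative 4545
Total: 4545 scalar multiplications.

4545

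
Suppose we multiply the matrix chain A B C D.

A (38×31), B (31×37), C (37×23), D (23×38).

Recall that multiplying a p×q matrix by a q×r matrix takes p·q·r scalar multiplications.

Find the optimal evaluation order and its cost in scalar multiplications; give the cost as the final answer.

86687

Adjacent pairs: AB = 38·31·37 = 43586; BC = 31·37·23 = 26381; CD = 37·23·38 = 32338.
Length 3: A..C: k=1: 0+26381+38·31·23=53475; k=2: 43586+0+38·37·23=75924 → min 53475 | B..D: k=2: 0+32338+31·37·38=75924; k=3: 26381+0+31·23·38=53475 → min 53475.
Length 4: A..D: k=1: 0+53475+38·31·38=98239; k=2: 43586+32338+38·37·38=129352; k=3: 53475+0+38·23·38=86687 → min 86687.
Optimal parenthesization: ((A (B C)) D) with cost 86687.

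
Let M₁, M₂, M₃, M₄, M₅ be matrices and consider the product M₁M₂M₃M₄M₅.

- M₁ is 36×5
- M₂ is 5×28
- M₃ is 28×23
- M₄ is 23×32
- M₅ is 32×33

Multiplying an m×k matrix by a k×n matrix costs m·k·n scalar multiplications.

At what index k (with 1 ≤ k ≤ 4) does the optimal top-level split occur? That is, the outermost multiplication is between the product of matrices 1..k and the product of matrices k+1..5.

1

Adjacent pairs: M₁M₂ = 36·5·28 = 5040; M₂M₃ = 5·28·23 = 3220; M₃M₄ = 28·23·32 = 20608; M₄M₅ = 23·32·33 = 24288.
Length 3: M₁..M₃: k=1: 0+3220+36·5·23=7360; k=2: 5040+0+36·28·23=28224 → min 7360 | M₂..M₄: k=2: 0+20608+5·28·32=25088; k=3: 3220+0+5·23·32=6900 → min 6900 | M₃..M₅: k=3: 0+24288+28·23·33=45540; k=4: 20608+0+28·32·33=50176 → min 45540.
Length 4: M₁..M₄: k=1: 0+6900+36·5·32=12660; k=2: 5040+20608+36·28·32=57904; k=3: 7360+0+36·23·32=33856 → min 12660 | M₂..M₅: k=2: 0+45540+5·28·33=50160; k=3: 3220+24288+5·23·33=31303; k=4: 6900+0+5·32·33=12180 → min 12180.
Top-level splits: k=1: (M₁..M₁)·(M₂..M₅) → 0+12180+36·5·33 = 18120; k=2: (M₁..M₂)·(M₃..M₅) → 5040+45540+36·28·33 = 83844; k=3: (M₁..M₃)·(M₄..M₅) → 7360+24288+36·23·33 = 58972; k=4: (M₁..M₄)·(M₅..M₅) → 12660+0+36·32·33 = 50676.
Best split is after M₁, i.e. k = 1.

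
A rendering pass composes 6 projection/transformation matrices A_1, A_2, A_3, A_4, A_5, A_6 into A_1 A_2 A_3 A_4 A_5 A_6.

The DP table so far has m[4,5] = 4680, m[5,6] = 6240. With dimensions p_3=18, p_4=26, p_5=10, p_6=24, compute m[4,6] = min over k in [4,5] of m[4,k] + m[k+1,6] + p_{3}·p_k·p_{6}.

m[4,6] = min over k∈[4,5] of m[4,k]+m[k+1,6]+p_{3}·p_k·p_{6}.
k=4: 0 + 6240 + 18·26·24 = 17472; k=5: 4680 + 0 + 18·10·24 = 9000.
Minimum: 9000 at k=5.

9000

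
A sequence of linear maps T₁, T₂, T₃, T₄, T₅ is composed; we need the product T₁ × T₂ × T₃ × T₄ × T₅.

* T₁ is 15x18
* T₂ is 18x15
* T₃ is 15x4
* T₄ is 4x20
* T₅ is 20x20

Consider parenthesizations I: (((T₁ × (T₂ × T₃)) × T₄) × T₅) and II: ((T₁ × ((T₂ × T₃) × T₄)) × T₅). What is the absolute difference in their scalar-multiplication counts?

Order I = (((T₁ × (T₂ × T₃)) × T₄) × T₅): (T₂ × T₃): 18×15 by 15×4 → 18×4, cost 18·15·4 = 1080; (T₁ × (T₂ × T₃)): 15×18 by 18×4 → 15×4, cost 15·18·4 = 1080; cumulative 2160; ((T₁ × (T₂ × T₃)) × T₄): 15×4 by 4×20 → 15×20, cost 15·4·20 = 1200; cumulative 3360; (((T₁ × (T₂ × T₃)) × T₄) × T₅): 15×20 by 20×20 → 15×20, cost 15·20·20 = 6000; cumulative 9360. Total 9360.
Order II = ((T₁ × ((T₂ × T₃) × T₄)) × T₅): (T₂ × T₃): 18×15 by 15×4 → 18×4, cost 18·15·4 = 1080; ((T₂ × T₃) × T₄): 18×4 by 4×20 → 18×20, cost 18·4·20 = 1440; cumulative 2520; (T₁ × ((T₂ × T₃) × T₄)): 15×18 by 18×20 → 15×20, cost 15·18·20 = 5400; cumulative 7920; ((T₁ × ((T₂ × T₃) × T₄)) × T₅): 15×20 by 20×20 → 15×20, cost 15·20·20 = 6000; cumulative 13920. Total 13920.
Difference: |9360 − 13920| = 4560.

4560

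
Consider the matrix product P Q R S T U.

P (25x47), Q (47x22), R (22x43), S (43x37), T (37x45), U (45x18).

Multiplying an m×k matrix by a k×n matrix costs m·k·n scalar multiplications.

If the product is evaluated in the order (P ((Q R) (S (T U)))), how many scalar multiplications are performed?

160598

(Q R): 47×22 by 22×43 → 47×43, cost 47·22·43 = 44462
(T U): 37×45 by 45×18 → 37×18, cost 37·45·18 = 29970
(S (T U)): 43×37 by 37×18 → 43×18, cost 43·37·18 = 28638; cumulative 58608
((Q R) (S (T U))): 47×43 by 43×18 → 47×18, cost 47·43·18 = 36378; cumulative 139448
(P ((Q R) (S (T U)))): 25×47 by 47×18 → 25×18, cost 25·47·18 = 21150; cumulative 160598
Total: 160598 scalar multiplications.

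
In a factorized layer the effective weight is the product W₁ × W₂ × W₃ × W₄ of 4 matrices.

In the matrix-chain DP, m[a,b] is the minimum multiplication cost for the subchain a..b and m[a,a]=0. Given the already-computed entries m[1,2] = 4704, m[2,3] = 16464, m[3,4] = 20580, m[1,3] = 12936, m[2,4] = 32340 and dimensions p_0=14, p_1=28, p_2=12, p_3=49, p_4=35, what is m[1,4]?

31164

m[1,4] = min over k∈[1,3] of m[1,k]+m[k+1,4]+p_{0}·p_k·p_{4}.
k=1: 0 + 32340 + 14·28·35 = 46060; k=2: 4704 + 20580 + 14·12·35 = 31164; k=3: 12936 + 0 + 14·49·35 = 36946.
Minimum: 31164 at k=2.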